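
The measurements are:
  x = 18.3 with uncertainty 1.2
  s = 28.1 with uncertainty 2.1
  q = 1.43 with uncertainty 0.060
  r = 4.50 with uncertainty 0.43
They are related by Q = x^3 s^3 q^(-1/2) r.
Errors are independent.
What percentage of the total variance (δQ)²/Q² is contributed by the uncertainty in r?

(δQ/Q)² = (3·δx/x)² + (3·δs/s)² + (−½·δq/q)² + (1·δr/r)²
  x term: (3×0.0656)² = 0.0387
  s term: (3×0.0747)² = 0.0503
  q term: (-0.5×0.0420)² = 0.000440
  r term: (1×0.0956)² = 0.00913
Total = 0.0985. Share from r = 0.00913/0.0985 = 0.0927.

9.27%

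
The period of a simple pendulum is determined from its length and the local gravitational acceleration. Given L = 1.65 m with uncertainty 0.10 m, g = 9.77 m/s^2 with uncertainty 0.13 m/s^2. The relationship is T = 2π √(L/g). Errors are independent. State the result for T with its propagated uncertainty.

2.58 ± 0.0801 s

Each factor contributes (exponent × relative error)² to (δT/T)²:
  (½·δL/L)² = (0.5×0.0606)² = 0.000918;  (−½·δg/g)² = (-0.5×0.0133)² = 4.43e-05
δT/T = √(0.000963) = 0.0310
T = 2.58 s, so δT = 0.0310 × 2.58 = 0.0801 s.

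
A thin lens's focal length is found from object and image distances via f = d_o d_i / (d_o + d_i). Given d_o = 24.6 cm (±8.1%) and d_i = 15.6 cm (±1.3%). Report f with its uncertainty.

9.55 ± 0.310 cm

∂f/∂d_o = (d_i/(d_o+d_i))² = 0.151;  ∂f/∂d_i = (d_o/(d_o+d_i))² = 0.374
δf = √((∂f/∂d_o · δd_o)² + (∂f/∂d_i · δd_i)²) = √(0.0900 + 0.00577) = 0.310 cm
f = 9.55 cm.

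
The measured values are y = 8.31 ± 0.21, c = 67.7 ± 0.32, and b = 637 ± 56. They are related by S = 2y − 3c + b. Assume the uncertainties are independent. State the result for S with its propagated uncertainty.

Absolute uncertainties add in quadrature for a linear combination:
  (2·δy)² = 0.176;  (3·δc)² = 0.922;  (δb)² = 3140
δS = √(3140) = 56.0
S = 451.

451 ± 56.0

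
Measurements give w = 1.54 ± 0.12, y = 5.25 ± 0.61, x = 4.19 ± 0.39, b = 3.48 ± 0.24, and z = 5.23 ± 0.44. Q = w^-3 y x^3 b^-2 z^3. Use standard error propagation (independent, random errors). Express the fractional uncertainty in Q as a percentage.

47.8%

Since Q is a product/quotient, work with relative uncertainties:
  (-3·δw/w)² = (-3×0.0779)² = 0.0546;  (1·δy/y)² = (1×0.116)² = 0.0135;  (3·δx/x)² = (3×0.0931)² = 0.0780;  (-2·δb/b)² = (-2×0.0690)² = 0.0190;  (3·δz/z)² = (3×0.0841)² = 0.0637
δQ/Q = √(0.229) = 0.478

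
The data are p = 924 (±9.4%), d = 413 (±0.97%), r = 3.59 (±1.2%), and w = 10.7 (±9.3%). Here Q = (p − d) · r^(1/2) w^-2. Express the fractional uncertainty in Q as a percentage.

Let u = p − d = 511. δu = √(δp² + δd²) = √(7540 + 16.0) = 86.9, so δu/u = 0.170.
Q is then a monomial in u, r, w:
δQ/Q = √((δu/u)² + (½·δr/r)² + (-2·δw/w)²) = √(0.0290 + 3.6e-05 + 0.0346) = 0.252

25.2%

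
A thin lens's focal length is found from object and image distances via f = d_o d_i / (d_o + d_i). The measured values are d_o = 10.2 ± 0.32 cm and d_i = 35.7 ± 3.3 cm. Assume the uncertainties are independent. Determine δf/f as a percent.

∂f/∂d_o = (d_i/(d_o+d_i))² = 0.605;  ∂f/∂d_i = (d_o/(d_o+d_i))² = 0.0494
δf = √((∂f/∂d_o · δd_o)² + (∂f/∂d_i · δd_i)²) = √(0.0375 + 0.0266) = 0.253 cm
f = 7.93 cm, so δf/f = 0.253/7.93 = 0.0319.

3.19%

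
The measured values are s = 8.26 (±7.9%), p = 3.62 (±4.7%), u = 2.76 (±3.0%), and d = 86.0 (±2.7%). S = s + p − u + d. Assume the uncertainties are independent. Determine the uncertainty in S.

2.42

Sums and differences: (δS)² = Σ (cᵢ δxᵢ)².
  (δs)² = 0.426;  (δp)² = 0.0289;  (δu)² = 0.00686;  (δd)² = 5.39
δS = √(5.85) = 2.42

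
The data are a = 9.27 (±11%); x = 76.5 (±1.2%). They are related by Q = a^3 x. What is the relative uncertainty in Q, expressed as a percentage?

Since Q is a product/quotient, work with relative uncertainties:
  (3·δa/a)² = (3×0.110)² = 0.109;  (1·δx/x)² = (1×0.0120)² = 0.000144
δQ/Q = √(0.109) = 0.330

33.0%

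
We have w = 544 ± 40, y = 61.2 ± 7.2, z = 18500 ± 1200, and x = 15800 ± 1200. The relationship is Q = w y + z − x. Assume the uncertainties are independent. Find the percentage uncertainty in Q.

Let p = w·y = 33300. δp/p = √((1·δw/w)² + (1·δy/y)²) = √(0.00541 + 0.0138) = 0.139, so δp = 4620.
Q = p + z − x: δQ = √(δp² + δz² + δx²) = √(2.13e+07 + 1.44e+06 + 1.44e+06) = 4920
Q = 36000, so δQ/Q = 4920/36000 = 0.137.

13.7%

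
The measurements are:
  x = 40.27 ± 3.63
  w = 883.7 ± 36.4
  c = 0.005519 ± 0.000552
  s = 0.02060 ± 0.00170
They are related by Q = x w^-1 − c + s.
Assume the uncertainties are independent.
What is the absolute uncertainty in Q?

0.00486

Let p = x·w^-1 = 0.04557. δp/p = √((1·δx/x)² + (-1·δw/w)²) = √(0.00813 + 0.00170) = 0.0991, so δp = 0.00452.
Q = p − c + s: δQ = √(δp² + δc² + δs²) = √(2.04e-05 + 3.05e-07 + 2.89e-06) = 0.00486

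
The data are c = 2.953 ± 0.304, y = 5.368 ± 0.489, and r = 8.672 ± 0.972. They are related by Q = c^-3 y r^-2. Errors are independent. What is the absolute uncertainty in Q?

Since Q is a product/quotient, work with relative uncertainties:
  (-3·δc/c)² = (-3×0.103)² = 0.0954;  (1·δy/y)² = (1×0.0911)² = 0.00830;  (-2·δr/r)² = (-2×0.112)² = 0.0503
δQ/Q = √(0.154) = 0.392
Q = 0.002772, so δQ = 0.392 × 0.002772 = 0.00109.

0.00109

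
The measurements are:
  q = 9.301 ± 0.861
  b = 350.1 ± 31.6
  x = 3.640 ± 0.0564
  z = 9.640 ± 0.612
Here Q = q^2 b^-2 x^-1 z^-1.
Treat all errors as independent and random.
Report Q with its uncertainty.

(2.011 ± 0.536) × 10^-5

Products/powers → add relative errors in quadrature, weighted by exponent:
  (2·δq/q)² = (2×0.0926)² = 0.0343;  (-2·δb/b)² = (-2×0.0903)² = 0.0326;  (-1·δx/x)² = (-1×0.0155)² = 0.000240;  (-1·δz/z)² = (-1×0.0635)² = 0.00403
δQ/Q = √(0.0711) = 0.267
Q = 2.011e-05, so δQ = 0.267 × 2.011e-05 = 5.36e-06.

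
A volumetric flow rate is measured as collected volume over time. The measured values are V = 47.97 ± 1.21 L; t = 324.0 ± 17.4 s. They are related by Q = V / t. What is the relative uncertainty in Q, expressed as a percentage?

Since Q is a product/quotient, work with relative uncertainties:
  (1·δV/V)² = (1×0.0252)² = 0.000636;  (-1·δt/t)² = (-1×0.0537)² = 0.00288
δQ/Q = √(0.00352) = 0.0593

5.93%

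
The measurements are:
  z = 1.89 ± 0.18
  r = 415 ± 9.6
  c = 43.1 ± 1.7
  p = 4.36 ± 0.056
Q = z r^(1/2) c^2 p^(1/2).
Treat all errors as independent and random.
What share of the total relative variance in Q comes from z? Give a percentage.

(δQ/Q)² = (1·δz/z)² + (½·δr/r)² + (2·δc/c)² + (½·δp/p)²
  z term: (1×0.0952)² = 0.00907
  r term: (0.5×0.0231)² = 0.000134
  c term: (2×0.0394)² = 0.00622
  p term: (0.5×0.0128)² = 4.12e-05
Total = 0.0155. Share from z = 0.00907/0.0155 = 0.586.

58.6%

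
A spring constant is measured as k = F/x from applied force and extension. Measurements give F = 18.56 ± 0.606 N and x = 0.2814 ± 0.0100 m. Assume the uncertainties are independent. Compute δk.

k is a product of powers, so relative uncertainties combine in quadrature:
  (1·δF/F)² = (1×0.0327)² = 0.00107;  (-1·δx/x)² = (-1×0.0355)² = 0.00126
δk/k = √(0.00233) = 0.0483
k = 65.96 N/m, so δk = 0.0483 × 65.96 = 3.18 N/m.

3.18 N/m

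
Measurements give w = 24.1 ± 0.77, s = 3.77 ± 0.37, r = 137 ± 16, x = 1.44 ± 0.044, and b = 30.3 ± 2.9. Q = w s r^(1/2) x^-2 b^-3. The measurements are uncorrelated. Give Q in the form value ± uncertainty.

Products/powers → add relative errors in quadrature, weighted by exponent:
  (1·δw/w)² = (1×0.0320)² = 0.00102;  (1·δs/s)² = (1×0.0981)² = 0.00963;  (½·δr/r)² = (0.5×0.117)² = 0.00341;  (-2·δx/x)² = (-2×0.0306)² = 0.00373;  (-3·δb/b)² = (-3×0.0957)² = 0.0824
δQ/Q = √(0.100) = 0.317
Q = 0.0184, so δQ = 0.317 × 0.0184 = 0.00584.

0.0184 ± 0.00584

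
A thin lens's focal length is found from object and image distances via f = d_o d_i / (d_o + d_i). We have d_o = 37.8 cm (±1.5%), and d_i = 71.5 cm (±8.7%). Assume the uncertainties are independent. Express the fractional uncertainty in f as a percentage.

3.16%

∂f/∂d_o = (d_i/(d_o+d_i))² = 0.428;  ∂f/∂d_i = (d_o/(d_o+d_i))² = 0.120
δf = √((∂f/∂d_o · δd_o)² + (∂f/∂d_i · δd_i)²) = √(0.0589 + 0.554) = 0.783 cm
f = 24.7 cm, so δf/f = 0.783/24.7 = 0.0316.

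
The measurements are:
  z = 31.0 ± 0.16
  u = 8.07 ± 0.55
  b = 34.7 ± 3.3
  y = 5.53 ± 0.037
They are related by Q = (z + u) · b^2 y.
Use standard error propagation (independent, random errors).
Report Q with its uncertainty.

(2.60 ± 0.497) × 10^5

Let w = z + u = 39.1. δw = √(δz² + δu²) = √(0.0256 + 0.303) = 0.573, so δw/w = 0.0147.
Q is then a monomial in w, b, y:
δQ/Q = √((δw/w)² + (2·δb/b)² + (1·δy/y)²) = √(0.000215 + 0.0362 + 4.48e-05) = 0.191
Q = 2.6e+05, so δQ = 0.191 × 2.6e+05 = 49700.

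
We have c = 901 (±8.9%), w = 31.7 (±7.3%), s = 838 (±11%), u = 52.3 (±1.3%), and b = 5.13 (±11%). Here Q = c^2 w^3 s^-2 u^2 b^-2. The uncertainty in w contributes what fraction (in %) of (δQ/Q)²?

(δQ/Q)² = (2·δc/c)² + (3·δw/w)² + (-2·δs/s)² + (2·δu/u)² + (-2·δb/b)²
  c term: (2×0.0890)² = 0.0317
  w term: (3×0.0730)² = 0.0480
  s term: (-2×0.110)² = 0.0484
  u term: (2×0.0130)² = 0.000676
  b term: (-2×0.110)² = 0.0484
Total = 0.177. Share from w = 0.0480/0.177 = 0.271.

27.1%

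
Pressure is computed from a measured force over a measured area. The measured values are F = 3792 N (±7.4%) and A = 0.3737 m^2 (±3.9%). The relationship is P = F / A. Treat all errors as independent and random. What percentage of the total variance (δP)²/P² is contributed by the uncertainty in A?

(δP/P)² = (1·δF/F)² + (-1·δA/A)²
  F term: (1×0.0740)² = 0.00548
  A term: (-1×0.0390)² = 0.00152
Total = 0.00700. Share from A = 0.00152/0.00700 = 0.217.

21.7%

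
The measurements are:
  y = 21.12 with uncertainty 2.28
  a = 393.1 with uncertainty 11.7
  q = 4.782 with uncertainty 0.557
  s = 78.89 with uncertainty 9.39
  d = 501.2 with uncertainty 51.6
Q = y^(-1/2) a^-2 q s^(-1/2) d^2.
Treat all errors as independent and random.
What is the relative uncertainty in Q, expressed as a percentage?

Products/powers → add relative errors in quadrature, weighted by exponent:
  (−½·δy/y)² = (-0.5×0.108)² = 0.00291;  (-2·δa/a)² = (-2×0.0298)² = 0.00354;  (1·δq/q)² = (1×0.116)² = 0.0136;  (−½·δs/s)² = (-0.5×0.119)² = 0.00354;  (2·δd/d)² = (2×0.103)² = 0.0424
δQ/Q = √(0.0660) = 0.257

25.7%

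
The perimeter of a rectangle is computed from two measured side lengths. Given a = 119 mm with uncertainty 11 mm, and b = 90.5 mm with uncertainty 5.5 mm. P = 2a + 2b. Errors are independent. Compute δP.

24.6 mm

Sums and differences: (δP)² = Σ (cᵢ δxᵢ)².
  (2·δa)² = 484;  (2·δb)² = 121
δP = √(605) = 24.6 mm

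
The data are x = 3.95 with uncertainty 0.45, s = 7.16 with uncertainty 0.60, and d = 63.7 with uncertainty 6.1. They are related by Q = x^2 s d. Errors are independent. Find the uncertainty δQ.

1860

Each factor contributes (exponent × relative error)² to (δQ/Q)²:
  (2·δx/x)² = (2×0.114)² = 0.0519;  (1·δs/s)² = (1×0.0838)² = 0.00702;  (1·δd/d)² = (1×0.0958)² = 0.00917
δQ/Q = √(0.0681) = 0.261
Q = 7120, so δQ = 0.261 × 7120 = 1860.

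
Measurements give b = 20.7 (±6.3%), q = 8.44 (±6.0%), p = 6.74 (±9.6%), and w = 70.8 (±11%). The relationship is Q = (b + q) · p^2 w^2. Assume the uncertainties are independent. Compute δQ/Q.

0.296

Let u = b + q = 29.1. δu = √(δb² + δq²) = √(1.70 + 0.256) = 1.40, so δu/u = 0.0480.
Q is then a monomial in u, p, w:
δQ/Q = √((δu/u)² + (2·δp/p)² + (2·δw/w)²) = √(0.00230 + 0.0369 + 0.0484) = 0.296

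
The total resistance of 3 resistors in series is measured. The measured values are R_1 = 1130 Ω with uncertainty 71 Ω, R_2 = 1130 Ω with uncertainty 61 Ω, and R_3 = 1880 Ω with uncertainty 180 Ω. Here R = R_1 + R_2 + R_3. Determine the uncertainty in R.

203 Ω

Each term contributes (cᵢ δxᵢ)² to (δR)²:
  (δR_1)² = 5040;  (δR_2)² = 3720;  (δR_3)² = 32400
δR = √(41200) = 203 Ω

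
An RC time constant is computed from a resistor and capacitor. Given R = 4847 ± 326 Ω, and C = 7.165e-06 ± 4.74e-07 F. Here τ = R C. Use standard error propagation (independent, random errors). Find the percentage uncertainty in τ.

Each factor contributes (exponent × relative error)² to (δτ/τ)²:
  (1·δR/R)² = (1×0.0673)² = 0.00452;  (1·δC/C)² = (1×0.0662)² = 0.00438
δτ/τ = √(0.00890) = 0.0943

9.43%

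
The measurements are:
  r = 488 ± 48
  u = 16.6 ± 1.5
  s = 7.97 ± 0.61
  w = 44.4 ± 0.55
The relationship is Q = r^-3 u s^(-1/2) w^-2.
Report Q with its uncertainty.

(2.57 ± 0.801) × 10^-11

Products/powers → add relative errors in quadrature, weighted by exponent:
  (-3·δr/r)² = (-3×0.0984)² = 0.0871;  (1·δu/u)² = (1×0.0904)² = 0.00817;  (−½·δs/s)² = (-0.5×0.0765)² = 0.00146;  (-2·δw/w)² = (-2×0.0124)² = 0.000614
δQ/Q = √(0.0973) = 0.312
Q = 2.57e-11, so δQ = 0.312 × 2.57e-11 = 8.01e-12.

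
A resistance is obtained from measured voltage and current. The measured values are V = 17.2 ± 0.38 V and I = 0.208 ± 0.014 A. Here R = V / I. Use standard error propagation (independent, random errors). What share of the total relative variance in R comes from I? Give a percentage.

(δR/R)² = (1·δV/V)² + (-1·δI/I)²
  V term: (1×0.0221)² = 0.000488
  I term: (-1×0.0673)² = 0.00453
Total = 0.00502. Share from I = 0.00453/0.00502 = 0.903.

90.3%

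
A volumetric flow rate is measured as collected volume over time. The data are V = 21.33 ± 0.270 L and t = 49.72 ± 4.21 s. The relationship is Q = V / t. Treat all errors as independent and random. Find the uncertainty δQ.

0.0367 L/s

Relative error in a monomial: (δQ/Q)² = Σ (nᵢ · δxᵢ/xᵢ)².
  (1·δV/V)² = (1×0.0127)² = 0.000160;  (-1·δt/t)² = (-1×0.0847)² = 0.00717
δQ/Q = √(0.00733) = 0.0856
Q = 0.4290 L/s, so δQ = 0.0856 × 0.4290 = 0.0367 L/s.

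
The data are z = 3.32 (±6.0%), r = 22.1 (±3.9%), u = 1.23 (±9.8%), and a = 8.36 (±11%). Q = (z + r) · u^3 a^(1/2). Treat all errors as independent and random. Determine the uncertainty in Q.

41.2

Let w = z + r = 25.4. δw = √(δz² + δr²) = √(0.0397 + 0.743) = 0.885, so δw/w = 0.0348.
Q is then a monomial in w, u, a:
δQ/Q = √((δw/w)² + (3·δu/u)² + (½·δa/a)²) = √(0.00121 + 0.0864 + 0.00302) = 0.301
Q = 137, so δQ = 0.301 × 137 = 41.2.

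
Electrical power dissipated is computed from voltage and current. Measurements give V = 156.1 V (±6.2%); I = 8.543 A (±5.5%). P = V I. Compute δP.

P is a product of powers, so relative uncertainties combine in quadrature:
  (1·δV/V)² = (1×0.0620)² = 0.00384;  (1·δI/I)² = (1×0.0550)² = 0.00302
δP/P = √(0.00687) = 0.0829
P = 1334 W, so δP = 0.0829 × 1334 = 111 W.

111 W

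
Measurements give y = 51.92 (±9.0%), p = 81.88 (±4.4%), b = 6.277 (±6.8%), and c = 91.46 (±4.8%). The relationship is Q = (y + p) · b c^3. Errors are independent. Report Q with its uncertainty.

Let u = y + p = 133.8. δu = √(δy² + δp²) = √(21.8 + 13.0) = 5.90, so δu/u = 0.0441.
Q is then a monomial in u, b, c:
δQ/Q = √((δu/u)² + (1·δb/b)² + (3·δc/c)²) = √(0.00194 + 0.00462 + 0.0207) = 0.165
Q = 6.425e+08, so δQ = 0.165 × 6.425e+08 = 1.06e+08.

(6.425 ± 1.06) × 10^8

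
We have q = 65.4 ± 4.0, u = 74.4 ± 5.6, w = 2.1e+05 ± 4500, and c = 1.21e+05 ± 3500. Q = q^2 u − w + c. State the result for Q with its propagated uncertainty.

Let p = q^2·u = 3.18e+05. δp/p = √((2·δq/q)² + (1·δu/u)²) = √(0.0150 + 0.00567) = 0.144, so δp = 45700.
Q = p − w + c: δQ = √(δp² + δw² + δc²) = √(2.09e+09 + 2.02e+07 + 1.22e+07) = 46100
Q = 2.29e+05.

(2.29 ± 0.461) × 10^5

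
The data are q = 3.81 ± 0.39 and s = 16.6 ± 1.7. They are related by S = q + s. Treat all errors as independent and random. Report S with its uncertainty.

Absolute uncertainties add in quadrature for a linear combination:
  (δq)² = 0.152;  (δs)² = 2.89
δS = √(3.04) = 1.74
S = 20.4.

20.4 ± 1.74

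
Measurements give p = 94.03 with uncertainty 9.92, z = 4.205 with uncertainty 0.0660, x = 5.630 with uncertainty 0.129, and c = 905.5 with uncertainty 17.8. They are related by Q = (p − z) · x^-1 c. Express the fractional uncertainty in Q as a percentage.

11.4%

Let u = p − z = 89.83. δu = √(δp² + δz²) = √(98.4 + 0.00436) = 9.92, so δu/u = 0.110.
Q is then a monomial in u, x, c:
δQ/Q = √((δu/u)² + (-1·δx/x)² + (1·δc/c)²) = √(0.0122 + 0.000525 + 0.000386) = 0.114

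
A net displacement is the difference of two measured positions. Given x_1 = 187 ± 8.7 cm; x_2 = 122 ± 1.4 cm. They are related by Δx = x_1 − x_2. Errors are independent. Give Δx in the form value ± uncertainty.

Δx is a linear combination, so absolute uncertainties add in quadrature:
  (δx_1)² = 75.7;  (δx_2)² = 1.96
δΔx = √(77.6) = 8.81 cm
Δx = 65.0 cm.

65.0 ± 8.81 cm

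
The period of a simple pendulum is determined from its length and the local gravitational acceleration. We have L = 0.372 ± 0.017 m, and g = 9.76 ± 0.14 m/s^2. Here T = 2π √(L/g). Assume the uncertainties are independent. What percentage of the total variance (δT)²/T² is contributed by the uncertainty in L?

(δT/T)² = (½·δL/L)² + (−½·δg/g)²
  L term: (0.5×0.0457)² = 0.000522
  g term: (-0.5×0.0143)² = 5.14e-05
Total = 0.000574. Share from L = 0.000522/0.000574 = 0.910.

91.0%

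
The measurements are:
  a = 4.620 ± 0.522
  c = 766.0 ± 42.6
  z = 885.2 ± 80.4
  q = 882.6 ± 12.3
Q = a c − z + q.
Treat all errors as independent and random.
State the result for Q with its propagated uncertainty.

3536 ± 453

Let p = a·c = 3539. δp/p = √((1·δa/a)² + (1·δc/c)²) = √(0.0128 + 0.00309) = 0.126, so δp = 446.
Q = p − z + q: δQ = √(δp² + δz² + δq²) = √(1.99e+05 + 6460 + 151) = 453
Q = 3536.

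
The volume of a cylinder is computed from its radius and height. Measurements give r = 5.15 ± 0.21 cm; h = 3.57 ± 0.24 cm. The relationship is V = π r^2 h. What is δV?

31.4 cm^3

For a monomial V ∝ r^2, h, fractional errors add in quadrature:
  (2·δr/r)² = (2×0.0408)² = 0.00665;  (1·δh/h)² = (1×0.0672)² = 0.00452
δV/V = √(0.0112) = 0.106
V = 297 cm^3, so δV = 0.106 × 297 = 31.4 cm^3.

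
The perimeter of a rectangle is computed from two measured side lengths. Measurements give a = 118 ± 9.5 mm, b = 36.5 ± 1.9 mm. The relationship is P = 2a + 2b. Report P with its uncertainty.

309 ± 19.4 mm

P is a linear combination, so absolute uncertainties add in quadrature:
  (2·δa)² = 361;  (2·δb)² = 14.4
δP = √(375) = 19.4 mm
P = 309 mm.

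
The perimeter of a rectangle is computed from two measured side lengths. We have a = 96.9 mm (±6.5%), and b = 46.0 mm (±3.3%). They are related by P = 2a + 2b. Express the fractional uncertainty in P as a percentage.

Absolute uncertainties add in quadrature for a linear combination:
  (2·δa)² = 159;  (2·δb)² = 9.22
δP = √(168) = 13.0 mm
P = 286 mm, so δP/P = 13.0/286 = 0.0453.

4.53%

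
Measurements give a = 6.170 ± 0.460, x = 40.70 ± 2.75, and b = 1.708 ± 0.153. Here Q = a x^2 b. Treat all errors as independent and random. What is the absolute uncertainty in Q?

3120

Since Q is a product/quotient, work with relative uncertainties:
  (1·δa/a)² = (1×0.0746)² = 0.00556;  (2·δx/x)² = (2×0.0676)² = 0.0183;  (1·δb/b)² = (1×0.0896)² = 0.00802
δQ/Q = √(0.0318) = 0.178
Q = 17460, so δQ = 0.178 × 17460 = 3120.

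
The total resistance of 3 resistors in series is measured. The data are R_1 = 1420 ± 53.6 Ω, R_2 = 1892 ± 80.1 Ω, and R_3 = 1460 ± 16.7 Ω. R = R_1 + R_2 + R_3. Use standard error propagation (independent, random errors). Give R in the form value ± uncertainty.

Each term contributes (cᵢ δxᵢ)² to (δR)²:
  (δR_1)² = 2870;  (δR_2)² = 6420;  (δR_3)² = 279
δR = √(9570) = 97.8 Ω
R = 4772 Ω.

4772 ± 97.8 Ω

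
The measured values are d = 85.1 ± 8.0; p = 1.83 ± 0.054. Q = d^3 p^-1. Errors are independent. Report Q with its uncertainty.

Each factor contributes (exponent × relative error)² to (δQ/Q)²:
  (3·δd/d)² = (3×0.0940)² = 0.0795;  (-1·δp/p)² = (-1×0.0295)² = 0.000871
δQ/Q = √(0.0804) = 0.284
Q = 3.37e+05, so δQ = 0.284 × 3.37e+05 = 95500.

(3.37 ± 0.955) × 10^5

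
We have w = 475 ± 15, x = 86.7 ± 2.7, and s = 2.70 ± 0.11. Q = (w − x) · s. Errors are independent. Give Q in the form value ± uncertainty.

Let u = w − x = 388. δu = √(δw² + δx²) = √(225 + 7.29) = 15.2, so δu/u = 0.0393.
Q is then a monomial in u, s:
δQ/Q = √((δu/u)² + (1·δs/s)²) = √(0.00154 + 0.00166) = 0.0566
Q = 1050, so δQ = 0.0566 × 1050 = 59.3.

1050 ± 59.3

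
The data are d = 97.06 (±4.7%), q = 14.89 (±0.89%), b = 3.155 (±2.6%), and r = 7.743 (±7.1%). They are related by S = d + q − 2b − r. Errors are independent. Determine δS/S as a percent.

4.70%

Each term contributes (cᵢ δxᵢ)² to (δS)²:
  (δd)² = 20.8;  (δq)² = 0.0176;  (2·δb)² = 0.0269;  (δr)² = 0.302
δS = √(21.2) = 4.60
S = 97.90, so δS/S = 4.60/97.90 = 0.0470.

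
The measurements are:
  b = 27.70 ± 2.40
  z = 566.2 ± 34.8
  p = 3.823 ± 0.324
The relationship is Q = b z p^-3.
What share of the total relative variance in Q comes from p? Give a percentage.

85.1%

(δQ/Q)² = (1·δb/b)² + (1·δz/z)² + (-3·δp/p)²
  b term: (1×0.0866)² = 0.00751
  z term: (1×0.0615)² = 0.00378
  p term: (-3×0.0848)² = 0.0646
Total = 0.0759. Share from p = 0.0646/0.0759 = 0.851.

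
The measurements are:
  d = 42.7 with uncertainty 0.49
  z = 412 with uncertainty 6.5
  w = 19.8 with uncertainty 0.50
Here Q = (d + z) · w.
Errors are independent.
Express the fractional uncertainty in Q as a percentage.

Let u = d + z = 455. δu = √(δd² + δz²) = √(0.240 + 42.2) = 6.52, so δu/u = 0.0143.
Q is then a monomial in u, w:
δQ/Q = √((δu/u)² + (1·δw/w)²) = √(0.000206 + 0.000638) = 0.0290

2.90%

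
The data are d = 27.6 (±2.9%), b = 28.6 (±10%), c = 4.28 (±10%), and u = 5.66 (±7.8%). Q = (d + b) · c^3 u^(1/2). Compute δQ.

Let w = d + b = 56.2. δw = √(δd² + δb²) = √(0.641 + 8.18) = 2.97, so δw/w = 0.0528.
Q is then a monomial in w, c, u:
δQ/Q = √((δw/w)² + (3·δc/c)² + (½·δu/u)²) = √(0.00279 + 0.0900 + 0.00152) = 0.307
Q = 10500, so δQ = 0.307 × 10500 = 3220.

3220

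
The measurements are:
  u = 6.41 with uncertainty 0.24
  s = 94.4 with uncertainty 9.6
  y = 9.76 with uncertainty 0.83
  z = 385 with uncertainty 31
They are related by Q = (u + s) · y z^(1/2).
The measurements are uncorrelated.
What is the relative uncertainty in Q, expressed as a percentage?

13.4%

Let w = u + s = 101. δw = √(δu² + δs²) = √(0.0576 + 92.2) = 9.60, so δw/w = 0.0953.
Q is then a monomial in w, y, z:
δQ/Q = √((δw/w)² + (1·δy/y)² + (½·δz/z)²) = √(0.00907 + 0.00723 + 0.00162) = 0.134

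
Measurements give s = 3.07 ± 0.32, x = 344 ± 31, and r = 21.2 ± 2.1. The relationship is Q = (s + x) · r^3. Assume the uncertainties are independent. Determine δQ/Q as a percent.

31.0%

Let u = s + x = 347. δu = √(δs² + δx²) = √(0.102 + 961) = 31.0, so δu/u = 0.0893.
Q is then a monomial in u, r:
δQ/Q = √((δu/u)² + (3·δr/r)²) = √(0.00798 + 0.0883) = 0.310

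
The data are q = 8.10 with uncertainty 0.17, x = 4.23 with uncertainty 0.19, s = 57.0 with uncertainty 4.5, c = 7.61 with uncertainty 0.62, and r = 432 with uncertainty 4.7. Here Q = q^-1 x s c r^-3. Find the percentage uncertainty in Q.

12.8%

For a monomial Q ∝ q^-1, x, s, c, r^-3, fractional errors add in quadrature:
  (-1·δq/q)² = (-1×0.0210)² = 0.000440;  (1·δx/x)² = (1×0.0449)² = 0.00202;  (1·δs/s)² = (1×0.0789)² = 0.00623;  (1·δc/c)² = (1×0.0815)² = 0.00664;  (-3·δr/r)² = (-3×0.0109)² = 0.00107
δQ/Q = √(0.0164) = 0.128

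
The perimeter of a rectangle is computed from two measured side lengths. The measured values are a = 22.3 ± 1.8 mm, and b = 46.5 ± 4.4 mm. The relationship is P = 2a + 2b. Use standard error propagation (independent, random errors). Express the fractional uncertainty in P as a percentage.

Sums and differences: (δP)² = Σ (cᵢ δxᵢ)².
  (2·δa)² = 13.0;  (2·δb)² = 77.4
δP = √(90.4) = 9.51 mm
P = 138 mm, so δP/P = 9.51/138 = 0.0691.

6.91%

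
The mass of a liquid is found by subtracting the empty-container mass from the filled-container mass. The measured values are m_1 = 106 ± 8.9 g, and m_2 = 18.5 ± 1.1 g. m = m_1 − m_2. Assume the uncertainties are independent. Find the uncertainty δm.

Sums and differences: (δm)² = Σ (cᵢ δxᵢ)².
  (δm_1)² = 79.2;  (δm_2)² = 1.21
δm = √(80.4) = 8.97 g

8.97 g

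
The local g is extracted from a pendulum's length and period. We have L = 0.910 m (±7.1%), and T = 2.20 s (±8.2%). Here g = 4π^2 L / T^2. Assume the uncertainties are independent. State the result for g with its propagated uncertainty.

7.42 ± 1.33 m/s^2

Products/powers → add relative errors in quadrature, weighted by exponent:
  (1·δL/L)² = (1×0.0710)² = 0.00504;  (-2·δT/T)² = (-2×0.0820)² = 0.0269
δg/g = √(0.0319) = 0.179
g = 7.42 m/s^2, so δg = 0.179 × 7.42 = 1.33 m/s^2.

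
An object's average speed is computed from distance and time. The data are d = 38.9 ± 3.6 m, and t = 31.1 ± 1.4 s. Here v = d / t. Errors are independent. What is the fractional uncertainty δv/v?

0.103

Since v is a product/quotient, work with relative uncertainties:
  (1·δd/d)² = (1×0.0925)² = 0.00856;  (-1·δt/t)² = (-1×0.0450)² = 0.00203
δv/v = √(0.0106) = 0.103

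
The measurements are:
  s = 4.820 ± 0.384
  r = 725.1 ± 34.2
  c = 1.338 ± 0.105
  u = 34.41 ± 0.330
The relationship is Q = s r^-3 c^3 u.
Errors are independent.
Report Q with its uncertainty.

Products/powers → add relative errors in quadrature, weighted by exponent:
  (1·δs/s)² = (1×0.0797)² = 0.00635;  (-3·δr/r)² = (-3×0.0472)² = 0.0200;  (3·δc/c)² = (3×0.0785)² = 0.0554;  (1·δu/u)² = (1×0.00959)² = 9.2e-05
δQ/Q = √(0.0819) = 0.286
Q = 1.042e-06, so δQ = 0.286 × 1.042e-06 = 2.98e-07.

(1.042 ± 0.298) × 10^-6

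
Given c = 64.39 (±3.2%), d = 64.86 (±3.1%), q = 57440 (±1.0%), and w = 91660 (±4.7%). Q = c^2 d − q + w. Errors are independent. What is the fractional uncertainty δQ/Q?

0.0647

Let p = c^2·d = 268900. δp/p = √((2·δc/c)² + (1·δd/d)²) = √(0.00410 + 0.000961) = 0.0711, so δp = 19100.
Q = p − q + w: δQ = √(δp² + δq² + δw²) = √(3.66e+08 + 3.3e+05 + 1.86e+07) = 19600
Q = 303100, so δQ/Q = 19600/303100 = 0.0647.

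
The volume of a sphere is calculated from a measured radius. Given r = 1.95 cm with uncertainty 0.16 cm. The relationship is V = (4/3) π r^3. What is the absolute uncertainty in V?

V ∝ r^3, so δV/V = |3| · δr/r = 3 × 0.0821 = 0.246.
V = 31.1 cm^3, so δV = 0.246 × 31.1 = 7.65 cm^3.

7.65 cm^3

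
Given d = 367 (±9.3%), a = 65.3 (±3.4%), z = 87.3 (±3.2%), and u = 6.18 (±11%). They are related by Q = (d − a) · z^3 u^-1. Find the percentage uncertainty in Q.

Let w = d − a = 302. δw = √(δd² + δa²) = √(1160 + 4.93) = 34.2, so δw/w = 0.113.
Q is then a monomial in w, z, u:
δQ/Q = √((δw/w)² + (3·δz/z)² + (-1·δu/u)²) = √(0.0129 + 0.00922 + 0.0121) = 0.185

18.5%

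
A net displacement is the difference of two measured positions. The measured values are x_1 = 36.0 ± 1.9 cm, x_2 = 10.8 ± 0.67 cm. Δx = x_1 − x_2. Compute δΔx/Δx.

0.0799

Absolute uncertainties add in quadrature for a linear combination:
  (δx_1)² = 3.61;  (δx_2)² = 0.449
δΔx = √(4.06) = 2.01 cm
Δx = 25.2 cm, so δΔx/Δx = 2.01/25.2 = 0.0799.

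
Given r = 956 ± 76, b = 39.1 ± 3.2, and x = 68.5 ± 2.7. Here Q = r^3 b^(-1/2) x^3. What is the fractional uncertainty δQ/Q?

0.269

Since Q is a product/quotient, work with relative uncertainties:
  (3·δr/r)² = (3×0.0795)² = 0.0569;  (−½·δb/b)² = (-0.5×0.0818)² = 0.00167;  (3·δx/x)² = (3×0.0394)² = 0.0140
δQ/Q = √(0.0725) = 0.269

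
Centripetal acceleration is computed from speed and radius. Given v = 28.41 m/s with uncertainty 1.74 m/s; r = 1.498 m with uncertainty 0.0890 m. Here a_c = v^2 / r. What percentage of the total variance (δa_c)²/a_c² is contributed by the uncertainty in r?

19.0%

(δa_c/a_c)² = (2·δv/v)² + (-1·δr/r)²
  v term: (2×0.0612)² = 0.0150
  r term: (-1×0.0594)² = 0.00353
Total = 0.0185. Share from r = 0.00353/0.0185 = 0.190.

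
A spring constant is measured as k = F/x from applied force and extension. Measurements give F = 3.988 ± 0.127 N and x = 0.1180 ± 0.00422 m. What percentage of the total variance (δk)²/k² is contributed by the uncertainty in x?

55.8%

(δk/k)² = (1·δF/F)² + (-1·δx/x)²
  F term: (1×0.0318)² = 0.00101
  x term: (-1×0.0358)² = 0.00128
Total = 0.00229. Share from x = 0.00128/0.00229 = 0.558.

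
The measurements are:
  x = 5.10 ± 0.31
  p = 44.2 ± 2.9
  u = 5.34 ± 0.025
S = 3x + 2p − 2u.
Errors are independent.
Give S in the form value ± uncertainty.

93.0 ± 5.87

S is a linear combination, so absolute uncertainties add in quadrature:
  (3·δx)² = 0.865;  (2·δp)² = 33.6;  (2·δu)² = 0.00250
δS = √(34.5) = 5.87
S = 93.0.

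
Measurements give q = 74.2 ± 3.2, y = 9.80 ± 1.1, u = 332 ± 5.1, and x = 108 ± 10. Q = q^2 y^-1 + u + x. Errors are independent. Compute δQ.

80.3

Let p = q^2·y^-1 = 562. δp/p = √((2·δq/q)² + (-1·δy/y)²) = √(0.00744 + 0.0126) = 0.142, so δp = 79.5.
Q = p + u + x: δQ = √(δp² + δu² + δx²) = √(6320 + 26.0 + 100) = 80.3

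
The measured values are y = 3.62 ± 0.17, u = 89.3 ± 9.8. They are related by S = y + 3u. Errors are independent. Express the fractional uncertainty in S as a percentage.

Absolute uncertainties add in quadrature for a linear combination:
  (δy)² = 0.0289;  (3·δu)² = 864
δS = √(864) = 29.4
S = 272, so δS/S = 29.4/272 = 0.108.

10.8%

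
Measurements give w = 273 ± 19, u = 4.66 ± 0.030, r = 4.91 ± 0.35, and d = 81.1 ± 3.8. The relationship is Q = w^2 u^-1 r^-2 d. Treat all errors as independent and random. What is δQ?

Relative error in a monomial: (δQ/Q)² = Σ (nᵢ · δxᵢ/xᵢ)².
  (2·δw/w)² = (2×0.0696)² = 0.0194;  (-1·δu/u)² = (-1×0.00644)² = 4.14e-05;  (-2·δr/r)² = (-2×0.0713)² = 0.0203;  (1·δd/d)² = (1×0.0469)² = 0.00220
δQ/Q = √(0.0419) = 0.205
Q = 53800, so δQ = 0.205 × 53800 = 11000.

11000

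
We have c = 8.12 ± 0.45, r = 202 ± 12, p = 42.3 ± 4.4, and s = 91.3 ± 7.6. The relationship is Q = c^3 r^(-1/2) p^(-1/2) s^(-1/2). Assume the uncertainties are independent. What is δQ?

0.110

For a monomial Q ∝ c^3, r^(-1/2), p^(-1/2), s^(-1/2), fractional errors add in quadrature:
  (3·δc/c)² = (3×0.0554)² = 0.0276;  (−½·δr/r)² = (-0.5×0.0594)² = 0.000882;  (−½·δp/p)² = (-0.5×0.104)² = 0.00270;  (−½·δs/s)² = (-0.5×0.0832)² = 0.00173
δQ/Q = √(0.0330) = 0.182
Q = 0.606, so δQ = 0.182 × 0.606 = 0.110.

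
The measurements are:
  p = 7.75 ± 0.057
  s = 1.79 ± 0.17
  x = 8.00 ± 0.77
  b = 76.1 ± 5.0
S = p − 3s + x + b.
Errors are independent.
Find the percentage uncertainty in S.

5.88%

For a sum/difference, combine absolute errors in quadrature:
  (δp)² = 0.00325;  (3·δs)² = 0.260;  (δx)² = 0.593;  (δb)² = 25.0
δS = √(25.9) = 5.08
S = 86.5, so δS/S = 5.08/86.5 = 0.0588.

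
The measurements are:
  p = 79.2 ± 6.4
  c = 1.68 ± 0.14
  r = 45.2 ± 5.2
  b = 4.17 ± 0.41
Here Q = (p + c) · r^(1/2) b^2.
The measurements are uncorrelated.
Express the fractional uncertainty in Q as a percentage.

22.0%

Let u = p + c = 80.9. δu = √(δp² + δc²) = √(41.0 + 0.0196) = 6.40, so δu/u = 0.0791.
Q is then a monomial in u, r, b:
δQ/Q = √((δu/u)² + (½·δr/r)² + (2·δb/b)²) = √(0.00626 + 0.00331 + 0.0387) = 0.220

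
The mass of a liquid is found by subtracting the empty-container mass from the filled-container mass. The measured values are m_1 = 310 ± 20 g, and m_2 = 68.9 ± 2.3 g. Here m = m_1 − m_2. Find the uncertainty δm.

20.1 g

For a sum/difference, combine absolute errors in quadrature:
  (δm_1)² = 400;  (δm_2)² = 5.29
δm = √(405) = 20.1 g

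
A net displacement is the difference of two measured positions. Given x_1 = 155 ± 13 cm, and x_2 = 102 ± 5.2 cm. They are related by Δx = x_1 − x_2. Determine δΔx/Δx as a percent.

Sums and differences: (δΔx)² = Σ (cᵢ δxᵢ)².
  (δx_1)² = 169;  (δx_2)² = 27.0
δΔx = √(196) = 14.0 cm
Δx = 53.0 cm, so δΔx/Δx = 14.0/53.0 = 0.264.

26.4%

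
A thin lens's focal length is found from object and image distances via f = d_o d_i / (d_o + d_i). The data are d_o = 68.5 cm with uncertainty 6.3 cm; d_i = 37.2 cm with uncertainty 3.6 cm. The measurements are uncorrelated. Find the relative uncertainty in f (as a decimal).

∂f/∂d_o = (d_i/(d_o+d_i))² = 0.124;  ∂f/∂d_i = (d_o/(d_o+d_i))² = 0.420
δf = √((∂f/∂d_o · δd_o)² + (∂f/∂d_i · δd_i)²) = √(0.609 + 2.29) = 1.70 cm
f = 24.1 cm, so δf/f = 1.70/24.1 = 0.0706.

0.0706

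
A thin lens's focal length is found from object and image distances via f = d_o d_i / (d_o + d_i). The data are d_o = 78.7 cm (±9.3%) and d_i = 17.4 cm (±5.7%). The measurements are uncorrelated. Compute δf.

∂f/∂d_o = (d_i/(d_o+d_i))² = 0.0328;  ∂f/∂d_i = (d_o/(d_o+d_i))² = 0.671
δf = √((∂f/∂d_o · δd_o)² + (∂f/∂d_i · δd_i)²) = √(0.0576 + 0.442) = 0.707 cm

0.707 cm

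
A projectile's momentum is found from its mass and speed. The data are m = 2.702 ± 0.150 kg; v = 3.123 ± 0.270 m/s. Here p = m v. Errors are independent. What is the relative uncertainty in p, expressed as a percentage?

10.3%

Each factor contributes (exponent × relative error)² to (δp/p)²:
  (1·δm/m)² = (1×0.0555)² = 0.00308;  (1·δv/v)² = (1×0.0865)² = 0.00747
δp/p = √(0.0106) = 0.103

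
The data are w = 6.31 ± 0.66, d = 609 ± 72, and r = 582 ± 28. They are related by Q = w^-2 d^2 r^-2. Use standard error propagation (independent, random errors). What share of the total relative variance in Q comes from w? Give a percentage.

(δQ/Q)² = (-2·δw/w)² + (2·δd/d)² + (-2·δr/r)²
  w term: (-2×0.105)² = 0.0438
  d term: (2×0.118)² = 0.0559
  r term: (-2×0.0481)² = 0.00926
Total = 0.109. Share from w = 0.0438/0.109 = 0.402.

40.2%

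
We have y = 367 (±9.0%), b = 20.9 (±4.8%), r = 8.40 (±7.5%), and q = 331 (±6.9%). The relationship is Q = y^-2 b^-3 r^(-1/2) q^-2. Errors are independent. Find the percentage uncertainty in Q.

Since Q is a product/quotient, work with relative uncertainties:
  (-2·δy/y)² = (-2×0.0900)² = 0.0324;  (-3·δb/b)² = (-3×0.0480)² = 0.0207;  (−½·δr/r)² = (-0.5×0.0750)² = 0.00141;  (-2·δq/q)² = (-2×0.0690)² = 0.0190
δQ/Q = √(0.0736) = 0.271

27.1%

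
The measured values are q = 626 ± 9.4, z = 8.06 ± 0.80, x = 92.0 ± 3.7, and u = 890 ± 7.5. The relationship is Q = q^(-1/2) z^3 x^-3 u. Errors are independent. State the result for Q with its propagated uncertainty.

0.0239 ± 0.00769

Products/powers → add relative errors in quadrature, weighted by exponent:
  (−½·δq/q)² = (-0.5×0.0150)² = 5.64e-05;  (3·δz/z)² = (3×0.0993)² = 0.0887;  (-3·δx/x)² = (-3×0.0402)² = 0.0146;  (1·δu/u)² = (1×0.00843)² = 7.1e-05
δQ/Q = √(0.103) = 0.321
Q = 0.0239, so δQ = 0.321 × 0.0239 = 0.00769.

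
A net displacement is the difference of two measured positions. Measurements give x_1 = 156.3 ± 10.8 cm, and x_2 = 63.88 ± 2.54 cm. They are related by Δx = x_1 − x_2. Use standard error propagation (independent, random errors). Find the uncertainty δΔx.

Absolute uncertainties add in quadrature for a linear combination:
  (δx_1)² = 117;  (δx_2)² = 6.45
δΔx = √(123) = 11.1 cm

11.1 cm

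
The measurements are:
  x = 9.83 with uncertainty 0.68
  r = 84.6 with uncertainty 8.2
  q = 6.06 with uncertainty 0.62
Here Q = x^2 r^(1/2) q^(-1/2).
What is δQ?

Relative error in a monomial: (δQ/Q)² = Σ (nᵢ · δxᵢ/xᵢ)².
  (2·δx/x)² = (2×0.0692)² = 0.0191;  (½·δr/r)² = (0.5×0.0969)² = 0.00235;  (−½·δq/q)² = (-0.5×0.102)² = 0.00262
δQ/Q = √(0.0241) = 0.155
Q = 361, so δQ = 0.155 × 361 = 56.1.

56.1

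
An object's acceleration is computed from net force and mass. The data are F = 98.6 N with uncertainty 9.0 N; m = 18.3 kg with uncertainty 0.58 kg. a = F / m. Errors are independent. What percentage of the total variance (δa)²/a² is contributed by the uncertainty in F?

(δa/a)² = (1·δF/F)² + (-1·δm/m)²
  F term: (1×0.0913)² = 0.00833
  m term: (-1×0.0317)² = 0.00100
Total = 0.00934. Share from F = 0.00833/0.00934 = 0.892.

89.2%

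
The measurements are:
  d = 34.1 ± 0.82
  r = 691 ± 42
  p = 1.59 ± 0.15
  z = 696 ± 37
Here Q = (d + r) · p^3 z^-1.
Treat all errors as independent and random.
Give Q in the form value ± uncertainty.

4.19 ± 1.23

Let u = d + r = 725. δu = √(δd² + δr²) = √(0.672 + 1760) = 42.0, so δu/u = 0.0579.
Q is then a monomial in u, p, z:
δQ/Q = √((δu/u)² + (3·δp/p)² + (-1·δz/z)²) = √(0.00336 + 0.0801 + 0.00283) = 0.294
Q = 4.19, so δQ = 0.294 × 4.19 = 1.23.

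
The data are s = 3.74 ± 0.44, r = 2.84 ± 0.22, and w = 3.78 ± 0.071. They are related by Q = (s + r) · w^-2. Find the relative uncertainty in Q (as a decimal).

0.0837

Let u = s + r = 6.58. δu = √(δs² + δr²) = √(0.194 + 0.0484) = 0.492, so δu/u = 0.0748.
Q is then a monomial in u, w:
δQ/Q = √((δu/u)² + (-2·δw/w)²) = √(0.00559 + 0.00141) = 0.0837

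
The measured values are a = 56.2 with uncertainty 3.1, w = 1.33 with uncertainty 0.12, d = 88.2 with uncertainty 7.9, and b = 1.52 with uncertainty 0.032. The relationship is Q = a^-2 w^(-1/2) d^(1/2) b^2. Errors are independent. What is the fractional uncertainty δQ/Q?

Each factor contributes (exponent × relative error)² to (δQ/Q)²:
  (-2·δa/a)² = (-2×0.0552)² = 0.0122;  (−½·δw/w)² = (-0.5×0.0902)² = 0.00204;  (½·δd/d)² = (0.5×0.0896)² = 0.00201;  (2·δb/b)² = (2×0.0211)² = 0.00177
δQ/Q = √(0.0180) = 0.134

0.134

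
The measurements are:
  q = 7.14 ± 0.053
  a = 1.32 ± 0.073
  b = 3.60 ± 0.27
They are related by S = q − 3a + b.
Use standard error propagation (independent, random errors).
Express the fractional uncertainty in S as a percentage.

For a sum/difference, combine absolute errors in quadrature:
  (δq)² = 0.00281;  (3·δa)² = 0.0480;  (δb)² = 0.0729
δS = √(0.124) = 0.352
S = 6.78, so δS/S = 0.352/6.78 = 0.0519.

5.19%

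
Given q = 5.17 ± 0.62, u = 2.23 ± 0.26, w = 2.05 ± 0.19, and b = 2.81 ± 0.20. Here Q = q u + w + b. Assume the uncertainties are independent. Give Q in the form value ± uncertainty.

Let p = q·u = 11.5. δp/p = √((1·δq/q)² + (1·δu/u)²) = √(0.0144 + 0.0136) = 0.167, so δp = 1.93.
Q = p + w + b: δQ = √(δp² + δw² + δb²) = √(3.72 + 0.0361 + 0.0400) = 1.95
Q = 16.4.

16.4 ± 1.95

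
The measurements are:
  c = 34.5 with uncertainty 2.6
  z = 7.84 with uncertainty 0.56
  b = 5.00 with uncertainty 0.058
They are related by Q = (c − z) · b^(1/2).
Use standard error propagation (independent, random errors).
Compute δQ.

Let u = c − z = 26.7. δu = √(δc² + δz²) = √(6.76 + 0.314) = 2.66, so δu/u = 0.0998.
Q is then a monomial in u, b:
δQ/Q = √((δu/u)² + (½·δb/b)²) = √(0.00995 + 3.36e-05) = 0.0999
Q = 59.6, so δQ = 0.0999 × 59.6 = 5.96.

5.96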